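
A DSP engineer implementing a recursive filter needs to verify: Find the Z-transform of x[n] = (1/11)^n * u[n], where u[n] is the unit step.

The Z-transform of a^n * u[n] is z/(z-a) for |z| > |a|.
Here a = 1/11, so X(z) = z/(z - (1/11)) = 11z/(11z - 1)
ROC: |z| > 1/11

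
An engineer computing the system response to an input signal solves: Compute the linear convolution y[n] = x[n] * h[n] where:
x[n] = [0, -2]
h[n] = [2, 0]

y[n] = sum_k x[k]*h[n-k]. Output length = len(x) + len(h) - 1 = 2 + 2 - 1 = 3.
y[0] = 0*2 = 0
y[1] = -2*2 + 0*0 = -4
y[2] = -2*0 = 0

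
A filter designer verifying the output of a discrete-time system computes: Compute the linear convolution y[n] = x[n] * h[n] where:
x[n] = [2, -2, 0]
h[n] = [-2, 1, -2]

y[n] = sum_k x[k]*h[n-k]. Output length = len(x) + len(h) - 1 = 3 + 3 - 1 = 5.
y[0] = 2*-2 = -4
y[1] = -2*-2 + 2*1 = 6
y[2] = 0*-2 + -2*1 + 2*-2 = -6
y[3] = 0*1 + -2*-2 = 4
y[4] = 0*-2 = 0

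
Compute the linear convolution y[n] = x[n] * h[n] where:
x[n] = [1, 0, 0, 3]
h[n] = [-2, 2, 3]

y[n] = sum_k x[k]*h[n-k]. Output length = len(x) + len(h) - 1 = 4 + 3 - 1 = 6.
y[0] = 1*-2 = -2
y[1] = 0*-2 + 1*2 = 2
y[2] = 0*-2 + 0*2 + 1*3 = 3
y[3] = 3*-2 + 0*2 + 0*3 = -6
y[4] = 3*2 + 0*3 = 6
y[5] = 3*3 = 9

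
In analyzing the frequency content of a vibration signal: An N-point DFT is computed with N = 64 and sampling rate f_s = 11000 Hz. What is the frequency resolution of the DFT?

DFT frequency resolution = f_s / N
= 11000 / 64 = 1375/8 Hz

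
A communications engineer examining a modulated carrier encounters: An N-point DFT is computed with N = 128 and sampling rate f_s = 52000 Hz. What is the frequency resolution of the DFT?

DFT frequency resolution = f_s / N
= 52000 / 128 = 1625/4 Hz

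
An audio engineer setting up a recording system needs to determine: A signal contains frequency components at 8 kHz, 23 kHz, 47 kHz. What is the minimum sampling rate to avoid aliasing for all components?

The highest frequency component is f_max = 47 kHz.
Nyquist rate = 2 * f_max = 2 * 47 kHz = 94 kHz.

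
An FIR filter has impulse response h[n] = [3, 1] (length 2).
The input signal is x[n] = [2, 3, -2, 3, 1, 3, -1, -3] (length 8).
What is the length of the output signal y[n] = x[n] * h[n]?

For linear convolution, the output length is:
len(y) = len(x) + len(h) - 1 = 8 + 2 - 1 = 9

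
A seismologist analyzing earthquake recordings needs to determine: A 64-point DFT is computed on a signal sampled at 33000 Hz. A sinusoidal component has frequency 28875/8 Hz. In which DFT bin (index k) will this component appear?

DFT frequency resolution = f_s/N = 33000/64 = 4125/8 Hz
Bin index k = f_signal / resolution = 28875/8 / 4125/8 = 7
The signal frequency 28875/8 Hz falls in DFT bin k = 7.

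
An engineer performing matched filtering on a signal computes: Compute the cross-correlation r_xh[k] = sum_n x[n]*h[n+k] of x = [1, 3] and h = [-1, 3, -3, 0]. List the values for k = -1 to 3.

Both sequences indexed from 0 and zero outside their support.
Lags with overlap: k = -1 to 3.
  r_xh[-1] = x[1]*h[0] = -3
  r_xh[0] = x[0]*h[0] + x[1]*h[1] = 8
  r_xh[1] = x[0]*h[1] + x[1]*h[2] = -6
  r_xh[2] = x[0]*h[2] + x[1]*h[3] = -3
  r_xh[3] = x[0]*h[3] = 0
r_xh = [-3, 8, -6, -3, 0] (for k = -1, ..., 3)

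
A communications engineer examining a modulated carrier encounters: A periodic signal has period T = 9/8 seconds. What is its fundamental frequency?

The fundamental frequency is the reciprocal of the period.
f = 1/T = 1/(9/8) = 8/9 Hz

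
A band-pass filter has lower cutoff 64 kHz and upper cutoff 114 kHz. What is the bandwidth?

Bandwidth = f_high - f_low
= 114 kHz - 64 kHz = 50 kHz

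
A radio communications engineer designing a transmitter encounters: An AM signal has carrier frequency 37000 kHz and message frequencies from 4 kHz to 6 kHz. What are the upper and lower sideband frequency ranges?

Upper sideband (USB) = fc + [fm_low, fm_high] = 37000 + [4, 6] = [37004, 37006] kHz
Lower sideband (LSB) = fc - [fm_high, fm_low] = 37000 - [6, 4] = [36994, 36996] kHz
Total occupied spectrum: 36994 kHz to 37006 kHz (plus carrier at 37000 kHz)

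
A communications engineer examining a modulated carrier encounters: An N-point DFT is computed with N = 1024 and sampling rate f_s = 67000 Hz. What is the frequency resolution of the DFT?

DFT frequency resolution = f_s / N
= 67000 / 1024 = 8375/128 Hz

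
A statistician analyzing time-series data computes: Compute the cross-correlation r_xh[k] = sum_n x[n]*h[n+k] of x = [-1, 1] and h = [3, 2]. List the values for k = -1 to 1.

Both sequences indexed from 0 and zero outside their support.
Lags with overlap: k = -1 to 1.
  r_xh[-1] = x[1]*h[0] = 3
  r_xh[0] = x[0]*h[0] + x[1]*h[1] = -1
  r_xh[1] = x[0]*h[1] = -2
r_xh = [3, -1, -2] (for k = -1, ..., 1)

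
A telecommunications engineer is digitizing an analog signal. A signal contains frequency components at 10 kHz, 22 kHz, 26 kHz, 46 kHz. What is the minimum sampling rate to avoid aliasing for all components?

The highest frequency component is f_max = 46 kHz.
Nyquist rate = 2 * f_max = 2 * 46 kHz = 92 kHz.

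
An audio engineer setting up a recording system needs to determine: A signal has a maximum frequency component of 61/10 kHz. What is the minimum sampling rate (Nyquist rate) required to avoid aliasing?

By the Nyquist-Shannon sampling theorem,
the minimum sampling rate (Nyquist rate) must be at least 2 * f_max.
Nyquist rate = 2 * 61/10 kHz = 61/5 kHz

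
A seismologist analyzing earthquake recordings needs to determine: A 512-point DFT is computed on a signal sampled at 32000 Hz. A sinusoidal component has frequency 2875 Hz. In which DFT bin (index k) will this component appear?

DFT frequency resolution = f_s/N = 32000/512 = 125/2 Hz
Bin index k = f_signal / resolution = 2875 / 125/2 = 46
The signal frequency 2875 Hz falls in DFT bin k = 46.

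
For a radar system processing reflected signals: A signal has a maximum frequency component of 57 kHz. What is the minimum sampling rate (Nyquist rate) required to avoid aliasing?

By the Nyquist-Shannon sampling theorem,
the minimum sampling rate (Nyquist rate) must be at least 2 * f_max.
Nyquist rate = 2 * 57 kHz = 114 kHz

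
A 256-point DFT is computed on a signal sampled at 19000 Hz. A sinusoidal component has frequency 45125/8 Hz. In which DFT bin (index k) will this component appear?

DFT frequency resolution = f_s/N = 19000/256 = 2375/32 Hz
Bin index k = f_signal / resolution = 45125/8 / 2375/32 = 76
The signal frequency 45125/8 Hz falls in DFT bin k = 76.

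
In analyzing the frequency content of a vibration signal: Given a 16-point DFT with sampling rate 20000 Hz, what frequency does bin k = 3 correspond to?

The frequency of DFT bin k is: f_k = k * f_s / N
f_3 = 3 * 20000 / 16 = 3750 Hz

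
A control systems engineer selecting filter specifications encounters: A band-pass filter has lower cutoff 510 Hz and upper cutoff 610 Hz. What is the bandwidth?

Bandwidth = f_high - f_low
= 610 Hz - 510 Hz = 100 Hz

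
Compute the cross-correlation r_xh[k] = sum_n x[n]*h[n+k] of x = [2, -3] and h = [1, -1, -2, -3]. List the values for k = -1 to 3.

Both sequences indexed from 0 and zero outside their support.
Lags with overlap: k = -1 to 3.
  r_xh[-1] = x[1]*h[0] = -3
  r_xh[0] = x[0]*h[0] + x[1]*h[1] = 5
  r_xh[1] = x[0]*h[1] + x[1]*h[2] = 4
  r_xh[2] = x[0]*h[2] + x[1]*h[3] = 5
  r_xh[3] = x[0]*h[3] = -6
r_xh = [-3, 5, 4, 5, -6] (for k = -1, ..., 3)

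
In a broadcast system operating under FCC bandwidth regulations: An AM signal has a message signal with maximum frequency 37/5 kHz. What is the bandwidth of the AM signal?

In AM (double-sideband), the bandwidth is twice the message frequency.
BW = 2 * f_m = 2 * 37/5 kHz = 74/5 kHz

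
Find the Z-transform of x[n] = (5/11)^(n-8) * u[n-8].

Time-shifting property: if X(z) = Z{x[n]}, then Z{x[n-d]} = z^(-d) * X(z)
X(z) = z/(z - 5/11) for x[n] = (5/11)^n * u[n]
Z{x[n-8]} = z^(-8) * z/(z - 5/11) = z^(-7)/(z - 5/11)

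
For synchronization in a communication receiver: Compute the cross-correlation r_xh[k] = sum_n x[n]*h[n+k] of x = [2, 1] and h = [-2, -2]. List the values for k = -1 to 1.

Both sequences indexed from 0 and zero outside their support.
Lags with overlap: k = -1 to 1.
  r_xh[-1] = x[1]*h[0] = -2
  r_xh[0] = x[0]*h[0] + x[1]*h[1] = -6
  r_xh[1] = x[0]*h[1] = -4
r_xh = [-2, -6, -4] (for k = -1, ..., 1)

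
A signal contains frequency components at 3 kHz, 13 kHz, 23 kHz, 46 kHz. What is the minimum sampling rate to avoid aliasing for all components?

The highest frequency component is f_max = 46 kHz.
Nyquist rate = 2 * f_max = 2 * 46 kHz = 92 kHz.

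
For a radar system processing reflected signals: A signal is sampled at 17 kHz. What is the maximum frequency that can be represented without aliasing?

The maximum frequency that can be represented without aliasing
is the Nyquist frequency: f_max = f_s / 2 = 17 kHz / 2 = 17/2 kHz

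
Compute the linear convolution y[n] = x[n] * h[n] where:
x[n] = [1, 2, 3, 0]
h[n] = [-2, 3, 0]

y[n] = sum_k x[k]*h[n-k]. Output length = len(x) + len(h) - 1 = 4 + 3 - 1 = 6.
y[0] = 1*-2 = -2
y[1] = 2*-2 + 1*3 = -1
y[2] = 3*-2 + 2*3 + 1*0 = 0
y[3] = 0*-2 + 3*3 + 2*0 = 9
y[4] = 0*3 + 3*0 = 0
y[5] = 0*0 = 0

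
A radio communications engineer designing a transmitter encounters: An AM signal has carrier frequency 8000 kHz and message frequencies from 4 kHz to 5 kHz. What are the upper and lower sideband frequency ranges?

Upper sideband (USB) = fc + [fm_low, fm_high] = 8000 + [4, 5] = [8004, 8005] kHz
Lower sideband (LSB) = fc - [fm_high, fm_low] = 8000 - [5, 4] = [7995, 7996] kHz
Total occupied spectrum: 7995 kHz to 8005 kHz (plus carrier at 8000 kHz)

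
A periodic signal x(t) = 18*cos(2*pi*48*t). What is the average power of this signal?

Average power of A*cos(wt) is A^2/2.
P = 18^2 / 2 = 324/2 = 162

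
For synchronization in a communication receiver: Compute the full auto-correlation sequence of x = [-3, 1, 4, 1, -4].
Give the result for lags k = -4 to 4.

r_xx[k] = sum_m x[m]*x[m+k], indexed from 0, for k = -4 to 4:
  r_xx[-4] = x[4]*x[0] = 12
  r_xx[-3] = x[3]*x[0] + x[4]*x[1] = -7
  r_xx[-2] = x[2]*x[0] + x[3]*x[1] + x[4]*x[2] = -27
  r_xx[-1] = x[1]*x[0] + x[2]*x[1] + x[3]*x[2] + x[4]*x[3] = 1
  r_xx[0] = x[0]*x[0] + x[1]*x[1] + x[2]*x[2] + x[3]*x[3] + x[4]*x[4] = 43
  r_xx[1] = x[0]*x[1] + x[1]*x[2] + x[2]*x[3] + x[3]*x[4] = 1
  r_xx[2] = x[0]*x[2] + x[1]*x[3] + x[2]*x[4] = -27
  r_xx[3] = x[0]*x[3] + x[1]*x[4] = -7
  r_xx[4] = x[0]*x[4] = 12
r_xx = [12, -7, -27, 1, 43, 1, -27, -7, 12]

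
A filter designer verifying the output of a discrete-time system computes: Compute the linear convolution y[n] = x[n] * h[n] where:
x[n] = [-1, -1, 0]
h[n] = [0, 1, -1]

y[n] = sum_k x[k]*h[n-k]. Output length = len(x) + len(h) - 1 = 3 + 3 - 1 = 5.
y[0] = -1*0 = 0
y[1] = -1*0 + -1*1 = -1
y[2] = 0*0 + -1*1 + -1*-1 = 0
y[3] = 0*1 + -1*-1 = 1
y[4] = 0*-1 = 0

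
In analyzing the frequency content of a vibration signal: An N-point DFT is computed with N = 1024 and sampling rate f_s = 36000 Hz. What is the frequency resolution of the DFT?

DFT frequency resolution = f_s / N
= 36000 / 1024 = 1125/32 Hz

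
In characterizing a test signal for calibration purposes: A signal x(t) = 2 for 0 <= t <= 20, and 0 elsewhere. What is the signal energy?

Energy = integral of |x(t)|^2 dt over the signal duration
= 2^2 * 20 = 4 * 20 = 80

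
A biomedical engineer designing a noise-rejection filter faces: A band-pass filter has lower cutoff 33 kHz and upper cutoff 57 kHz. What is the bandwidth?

Bandwidth = f_high - f_low
= 57 kHz - 33 kHz = 24 kHz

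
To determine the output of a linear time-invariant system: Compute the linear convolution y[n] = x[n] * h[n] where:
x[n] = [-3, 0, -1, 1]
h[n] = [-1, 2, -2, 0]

y[n] = sum_k x[k]*h[n-k]. Output length = len(x) + len(h) - 1 = 4 + 4 - 1 = 7.
y[0] = -3*-1 = 3
y[1] = 0*-1 + -3*2 = -6
y[2] = -1*-1 + 0*2 + -3*-2 = 7
y[3] = 1*-1 + -1*2 + 0*-2 + -3*0 = -3
y[4] = 1*2 + -1*-2 + 0*0 = 4
y[5] = 1*-2 + -1*0 = -2
y[6] = 1*0 = 0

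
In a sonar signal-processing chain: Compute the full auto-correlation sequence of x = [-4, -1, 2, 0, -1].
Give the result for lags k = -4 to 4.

r_xx[k] = sum_m x[m]*x[m+k], indexed from 0, for k = -4 to 4:
  r_xx[-4] = x[4]*x[0] = 4
  r_xx[-3] = x[3]*x[0] + x[4]*x[1] = 1
  r_xx[-2] = x[2]*x[0] + x[3]*x[1] + x[4]*x[2] = -10
  r_xx[-1] = x[1]*x[0] + x[2]*x[1] + x[3]*x[2] + x[4]*x[3] = 2
  r_xx[0] = x[0]*x[0] + x[1]*x[1] + x[2]*x[2] + x[3]*x[3] + x[4]*x[4] = 22
  r_xx[1] = x[0]*x[1] + x[1]*x[2] + x[2]*x[3] + x[3]*x[4] = 2
  r_xx[2] = x[0]*x[2] + x[1]*x[3] + x[2]*x[4] = -10
  r_xx[3] = x[0]*x[3] + x[1]*x[4] = 1
  r_xx[4] = x[0]*x[4] = 4
r_xx = [4, 1, -10, 2, 22, 2, -10, 1, 4]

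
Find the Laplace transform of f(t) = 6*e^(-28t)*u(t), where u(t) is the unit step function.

Standard Laplace transform pair:
e^(-at)*u(t) <-> 1/(s+a)
With a = 28: L{6*e^(-28t)*u(t)} = 6/(s+28), ROC: Re(s) > -28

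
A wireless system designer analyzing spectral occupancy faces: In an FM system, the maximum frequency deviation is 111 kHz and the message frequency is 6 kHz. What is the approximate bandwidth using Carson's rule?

Carson's rule: BW = 2*(delta_f + f_m)
= 2*(111 + 6) kHz = 234 kHz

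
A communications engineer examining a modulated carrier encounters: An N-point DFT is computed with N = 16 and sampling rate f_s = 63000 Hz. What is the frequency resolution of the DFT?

DFT frequency resolution = f_s / N
= 63000 / 16 = 7875/2 Hz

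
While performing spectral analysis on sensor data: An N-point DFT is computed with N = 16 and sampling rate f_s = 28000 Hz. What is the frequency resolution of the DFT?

DFT frequency resolution = f_s / N
= 28000 / 16 = 1750 Hz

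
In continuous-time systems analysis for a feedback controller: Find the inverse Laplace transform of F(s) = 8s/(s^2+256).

Standard pair: s/(s^2+w^2) <-> cos(wt)*u(t)
With k=8, w=16: f(t) = 8*cos(16t)*u(t)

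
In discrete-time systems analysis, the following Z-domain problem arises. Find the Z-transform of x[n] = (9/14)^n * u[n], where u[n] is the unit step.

The Z-transform of a^n * u[n] is z/(z-a) for |z| > |a|.
Here a = 9/14, so X(z) = z/(z - (9/14)) = 14z/(14z - 9)
ROC: |z| > 9/14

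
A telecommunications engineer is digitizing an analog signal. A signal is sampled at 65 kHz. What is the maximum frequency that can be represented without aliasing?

The maximum frequency that can be represented without aliasing
is the Nyquist frequency: f_max = f_s / 2 = 65 kHz / 2 = 65/2 kHz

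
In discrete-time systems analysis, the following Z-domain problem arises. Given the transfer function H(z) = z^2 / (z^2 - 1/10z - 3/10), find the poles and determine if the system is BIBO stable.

Poles are roots of the denominator: z^2 - 1/10z - 3/10 = 0.
Quadratic formula: z = [-(-1/10) +/- sqrt((-1/10)^2 - 4*(-3/10))] / 2
Discriminant = 1/100 + 6/5 = 121/100; sqrt = 11/10.
z = (1/10 +/- 11/10) / 2 => z = 3/5 or z = -1/2.
|p1| = 1/2, |p2| = 3/5.
For BIBO stability, all poles must lie inside the unit circle (|p| < 1).
System is STABLE since both |p| < 1.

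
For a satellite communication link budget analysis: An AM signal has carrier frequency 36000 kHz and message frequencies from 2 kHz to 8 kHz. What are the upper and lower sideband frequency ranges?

Upper sideband (USB) = fc + [fm_low, fm_high] = 36000 + [2, 8] = [36002, 36008] kHz
Lower sideband (LSB) = fc - [fm_high, fm_low] = 36000 - [8, 2] = [35992, 35998] kHz
Total occupied spectrum: 35992 kHz to 36008 kHz (plus carrier at 36000 kHz)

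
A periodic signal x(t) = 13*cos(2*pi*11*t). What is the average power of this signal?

Average power of A*cos(wt) is A^2/2.
P = 13^2 / 2 = 169/2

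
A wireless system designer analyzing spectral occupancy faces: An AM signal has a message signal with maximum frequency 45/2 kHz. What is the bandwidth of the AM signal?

In AM (double-sideband), the bandwidth is twice the message frequency.
BW = 2 * f_m = 2 * 45/2 kHz = 45 kHz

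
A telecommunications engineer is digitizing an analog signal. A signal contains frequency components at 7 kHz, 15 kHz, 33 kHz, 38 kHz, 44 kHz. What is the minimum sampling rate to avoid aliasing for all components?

The highest frequency component is f_max = 44 kHz.
Nyquist rate = 2 * f_max = 2 * 44 kHz = 88 kHz.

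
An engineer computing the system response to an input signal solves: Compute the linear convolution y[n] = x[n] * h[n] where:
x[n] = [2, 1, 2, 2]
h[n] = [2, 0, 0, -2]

y[n] = sum_k x[k]*h[n-k]. Output length = len(x) + len(h) - 1 = 4 + 4 - 1 = 7.
y[0] = 2*2 = 4
y[1] = 1*2 + 2*0 = 2
y[2] = 2*2 + 1*0 + 2*0 = 4
y[3] = 2*2 + 2*0 + 1*0 + 2*-2 = 0
y[4] = 2*0 + 2*0 + 1*-2 = -2
y[5] = 2*0 + 2*-2 = -4
y[6] = 2*-2 = -4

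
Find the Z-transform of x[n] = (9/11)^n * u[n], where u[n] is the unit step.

The Z-transform of a^n * u[n] is z/(z-a) for |z| > |a|.
Here a = 9/11, so X(z) = z/(z - (9/11)) = 11z/(11z - 9)
ROC: |z| > 9/11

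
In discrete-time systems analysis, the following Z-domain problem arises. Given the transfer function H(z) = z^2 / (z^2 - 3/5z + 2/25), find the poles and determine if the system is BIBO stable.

Poles are roots of the denominator: z^2 - 3/5z + 2/25 = 0.
Quadratic formula: z = [-(-3/5) +/- sqrt((-3/5)^2 - 4*(2/25))] / 2
Discriminant = 9/25 - 8/25 = 1/25; sqrt = 1/5.
z = (3/5 +/- 1/5) / 2 => z = 2/5 or z = 1/5.
|p1| = 2/5, |p2| = 1/5.
For BIBO stability, all poles must lie inside the unit circle (|p| < 1).
System is STABLE since both |p| < 1.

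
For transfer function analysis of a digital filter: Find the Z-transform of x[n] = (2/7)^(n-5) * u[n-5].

Time-shifting property: if X(z) = Z{x[n]}, then Z{x[n-d]} = z^(-d) * X(z)
X(z) = z/(z - 2/7) for x[n] = (2/7)^n * u[n]
Z{x[n-5]} = z^(-5) * z/(z - 2/7) = z^(-4)/(z - 2/7)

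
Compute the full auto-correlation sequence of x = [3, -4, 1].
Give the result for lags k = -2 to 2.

r_xx[k] = sum_m x[m]*x[m+k], indexed from 0, for k = -2 to 2:
  r_xx[-2] = x[2]*x[0] = 3
  r_xx[-1] = x[1]*x[0] + x[2]*x[1] = -16
  r_xx[0] = x[0]*x[0] + x[1]*x[1] + x[2]*x[2] = 26
  r_xx[1] = x[0]*x[1] + x[1]*x[2] = -16
  r_xx[2] = x[0]*x[2] = 3
r_xx = [3, -16, 26, -16, 3]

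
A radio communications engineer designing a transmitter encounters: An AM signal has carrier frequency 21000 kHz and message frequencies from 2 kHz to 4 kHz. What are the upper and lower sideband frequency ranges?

Upper sideband (USB) = fc + [fm_low, fm_high] = 21000 + [2, 4] = [21002, 21004] kHz
Lower sideband (LSB) = fc - [fm_high, fm_low] = 21000 - [4, 2] = [20996, 20998] kHz
Total occupied spectrum: 20996 kHz to 21004 kHz (plus carrier at 21000 kHz)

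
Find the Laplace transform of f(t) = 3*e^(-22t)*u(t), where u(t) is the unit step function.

Standard Laplace transform pair:
e^(-at)*u(t) <-> 1/(s+a)
With a = 22: L{3*e^(-22t)*u(t)} = 3/(s+22), ROC: Re(s) > -22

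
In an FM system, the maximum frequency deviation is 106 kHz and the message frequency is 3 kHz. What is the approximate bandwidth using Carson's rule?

Carson's rule: BW = 2*(delta_f + f_m)
= 2*(106 + 3) kHz = 218 kHz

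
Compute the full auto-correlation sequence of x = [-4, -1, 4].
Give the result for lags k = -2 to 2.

r_xx[k] = sum_m x[m]*x[m+k], indexed from 0, for k = -2 to 2:
  r_xx[-2] = x[2]*x[0] = -16
  r_xx[-1] = x[1]*x[0] + x[2]*x[1] = 0
  r_xx[0] = x[0]*x[0] + x[1]*x[1] + x[2]*x[2] = 33
  r_xx[1] = x[0]*x[1] + x[1]*x[2] = 0
  r_xx[2] = x[0]*x[2] = -16
r_xx = [-16, 0, 33, 0, -16]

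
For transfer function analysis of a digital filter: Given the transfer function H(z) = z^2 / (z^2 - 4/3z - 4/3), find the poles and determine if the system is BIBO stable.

Poles are roots of the denominator: z^2 - 4/3z - 4/3 = 0.
Quadratic formula: z = [-(-4/3) +/- sqrt((-4/3)^2 - 4*(-4/3))] / 2
Discriminant = 16/9 + 16/3 = 64/9; sqrt = 8/3.
z = (4/3 +/- 8/3) / 2 => z = 2 or z = -2/3.
|p1| = 2, |p2| = 2/3.
For BIBO stability, all poles must lie inside the unit circle (|p| < 1).
System is UNSTABLE since at least one |p| >= 1.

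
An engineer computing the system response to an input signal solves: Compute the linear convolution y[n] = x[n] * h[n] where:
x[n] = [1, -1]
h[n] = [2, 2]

y[n] = sum_k x[k]*h[n-k]. Output length = len(x) + len(h) - 1 = 2 + 2 - 1 = 3.
y[0] = 1*2 = 2
y[1] = -1*2 + 1*2 = 0
y[2] = -1*2 = -2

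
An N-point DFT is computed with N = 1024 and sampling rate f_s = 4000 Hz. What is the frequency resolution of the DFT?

DFT frequency resolution = f_s / N
= 4000 / 1024 = 125/32 Hz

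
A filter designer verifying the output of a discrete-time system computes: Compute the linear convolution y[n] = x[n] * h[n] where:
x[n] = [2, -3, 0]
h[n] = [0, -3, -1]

y[n] = sum_k x[k]*h[n-k]. Output length = len(x) + len(h) - 1 = 3 + 3 - 1 = 5.
y[0] = 2*0 = 0
y[1] = -3*0 + 2*-3 = -6
y[2] = 0*0 + -3*-3 + 2*-1 = 7
y[3] = 0*-3 + -3*-1 = 3
y[4] = 0*-1 = 0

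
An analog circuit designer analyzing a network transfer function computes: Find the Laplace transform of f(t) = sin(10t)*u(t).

Standard pair: sin(wt)*u(t) <-> w/(s^2+w^2)
With w = 10: L{sin(10t)*u(t)} = 10/(s^2+100)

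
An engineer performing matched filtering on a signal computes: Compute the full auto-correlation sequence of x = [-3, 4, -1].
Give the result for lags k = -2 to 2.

r_xx[k] = sum_m x[m]*x[m+k], indexed from 0, for k = -2 to 2:
  r_xx[-2] = x[2]*x[0] = 3
  r_xx[-1] = x[1]*x[0] + x[2]*x[1] = -16
  r_xx[0] = x[0]*x[0] + x[1]*x[1] + x[2]*x[2] = 26
  r_xx[1] = x[0]*x[1] + x[1]*x[2] = -16
  r_xx[2] = x[0]*x[2] = 3
r_xx = [3, -16, 26, -16, 3]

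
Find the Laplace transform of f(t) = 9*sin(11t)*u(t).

Standard pair: sin(wt)*u(t) <-> w/(s^2+w^2)
With w = 11: L{9*sin(11t)*u(t)} = 99/(s^2+121)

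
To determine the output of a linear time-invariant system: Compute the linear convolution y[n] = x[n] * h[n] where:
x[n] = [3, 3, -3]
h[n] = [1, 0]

y[n] = sum_k x[k]*h[n-k]. Output length = len(x) + len(h) - 1 = 3 + 2 - 1 = 4.
y[0] = 3*1 = 3
y[1] = 3*1 + 3*0 = 3
y[2] = -3*1 + 3*0 = -3
y[3] = -3*0 = 0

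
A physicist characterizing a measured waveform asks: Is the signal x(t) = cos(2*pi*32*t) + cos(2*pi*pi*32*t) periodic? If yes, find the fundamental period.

f1 = 32 Hz, f2 = 32*pi Hz
Ratio f2/f1 = pi, which is irrational.
Since the frequency ratio is irrational, no common period exists.
The signal is not periodic.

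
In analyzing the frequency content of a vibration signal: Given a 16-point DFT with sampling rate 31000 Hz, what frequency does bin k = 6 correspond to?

The frequency of DFT bin k is: f_k = k * f_s / N
f_6 = 6 * 31000 / 16 = 11625 Hz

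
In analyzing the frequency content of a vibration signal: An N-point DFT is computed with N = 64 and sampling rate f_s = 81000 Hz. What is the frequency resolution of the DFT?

DFT frequency resolution = f_s / N
= 81000 / 64 = 10125/8 Hz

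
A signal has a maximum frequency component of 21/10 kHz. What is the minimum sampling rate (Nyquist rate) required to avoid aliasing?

By the Nyquist-Shannon sampling theorem,
the minimum sampling rate (Nyquist rate) must be at least 2 * f_max.
Nyquist rate = 2 * 21/10 kHz = 21/5 kHz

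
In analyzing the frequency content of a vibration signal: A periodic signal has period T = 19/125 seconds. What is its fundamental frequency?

The fundamental frequency is the reciprocal of the period.
f = 1/T = 1/(19/125) = 125/19 Hz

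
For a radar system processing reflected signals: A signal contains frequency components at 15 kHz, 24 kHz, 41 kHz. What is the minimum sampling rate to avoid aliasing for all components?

The highest frequency component is f_max = 41 kHz.
Nyquist rate = 2 * f_max = 2 * 41 kHz = 82 kHz.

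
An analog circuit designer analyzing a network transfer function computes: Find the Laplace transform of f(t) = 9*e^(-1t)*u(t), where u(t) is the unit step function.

Standard Laplace transform pair:
e^(-at)*u(t) <-> 1/(s+a)
With a = 1: L{9*e^(-1t)*u(t)} = 9/(s+1), ROC: Re(s) > -1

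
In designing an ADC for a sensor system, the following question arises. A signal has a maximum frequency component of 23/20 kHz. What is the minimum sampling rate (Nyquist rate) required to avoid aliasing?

By the Nyquist-Shannon sampling theorem,
the minimum sampling rate (Nyquist rate) must be at least 2 * f_max.
Nyquist rate = 2 * 23/20 kHz = 23/10 kHz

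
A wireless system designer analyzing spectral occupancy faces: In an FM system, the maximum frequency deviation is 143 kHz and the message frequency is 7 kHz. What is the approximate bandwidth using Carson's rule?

Carson's rule: BW = 2*(delta_f + f_m)
= 2*(143 + 7) kHz = 300 kHz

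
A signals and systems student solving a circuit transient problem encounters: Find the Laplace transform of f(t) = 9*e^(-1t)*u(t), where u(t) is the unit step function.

Standard Laplace transform pair:
e^(-at)*u(t) <-> 1/(s+a)
With a = 1: L{9*e^(-1t)*u(t)} = 9/(s+1), ROC: Re(s) > -1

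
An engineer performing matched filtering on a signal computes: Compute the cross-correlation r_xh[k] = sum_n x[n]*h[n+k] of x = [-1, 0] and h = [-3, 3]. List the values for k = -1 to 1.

Both sequences indexed from 0 and zero outside their support.
Lags with overlap: k = -1 to 1.
  r_xh[-1] = x[1]*h[0] = 0
  r_xh[0] = x[0]*h[0] + x[1]*h[1] = 3
  r_xh[1] = x[0]*h[1] = -3
r_xh = [0, 3, -3] (for k = -1, ..., 1)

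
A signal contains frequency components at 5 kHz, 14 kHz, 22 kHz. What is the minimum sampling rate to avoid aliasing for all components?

The highest frequency component is f_max = 22 kHz.
Nyquist rate = 2 * f_max = 2 * 22 kHz = 44 kHz.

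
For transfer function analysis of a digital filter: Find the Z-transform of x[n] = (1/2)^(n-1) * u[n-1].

Time-shifting property: if X(z) = Z{x[n]}, then Z{x[n-d]} = z^(-d) * X(z)
X(z) = z/(z - 1/2) for x[n] = (1/2)^n * u[n]
Z{x[n-1]} = z^(-1) * z/(z - 1/2) = 1/(z - 1/2)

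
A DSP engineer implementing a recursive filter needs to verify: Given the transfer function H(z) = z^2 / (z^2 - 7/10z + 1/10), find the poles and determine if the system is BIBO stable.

Poles are roots of the denominator: z^2 - 7/10z + 1/10 = 0.
Quadratic formula: z = [-(-7/10) +/- sqrt((-7/10)^2 - 4*(1/10))] / 2
Discriminant = 49/100 - 2/5 = 9/100; sqrt = 3/10.
z = (7/10 +/- 3/10) / 2 => z = 1/2 or z = 1/5.
|p1| = 1/2, |p2| = 1/5.
For BIBO stability, all poles must lie inside the unit circle (|p| < 1).
System is STABLE since both |p| < 1.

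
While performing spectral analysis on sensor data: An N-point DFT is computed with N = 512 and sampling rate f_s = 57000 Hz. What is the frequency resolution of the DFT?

DFT frequency resolution = f_s / N
= 57000 / 512 = 7125/64 Hz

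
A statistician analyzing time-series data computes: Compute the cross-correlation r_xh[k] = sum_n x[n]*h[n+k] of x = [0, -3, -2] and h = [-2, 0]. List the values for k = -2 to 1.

Both sequences indexed from 0 and zero outside their support.
Lags with overlap: k = -2 to 1.
  r_xh[-2] = x[2]*h[0] = 4
  r_xh[-1] = x[1]*h[0] + x[2]*h[1] = 6
  r_xh[0] = x[0]*h[0] + x[1]*h[1] = 0
  r_xh[1] = x[0]*h[1] = 0
r_xh = [4, 6, 0, 0] (for k = -2, ..., 1)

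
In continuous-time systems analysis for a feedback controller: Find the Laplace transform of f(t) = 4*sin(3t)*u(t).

Standard pair: sin(wt)*u(t) <-> w/(s^2+w^2)
With w = 3: L{4*sin(3t)*u(t)} = 12/(s^2+9)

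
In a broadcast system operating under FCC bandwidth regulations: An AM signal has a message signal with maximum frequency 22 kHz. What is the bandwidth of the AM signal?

In AM (double-sideband), the bandwidth is twice the message frequency.
BW = 2 * f_m = 2 * 22 kHz = 44 kHz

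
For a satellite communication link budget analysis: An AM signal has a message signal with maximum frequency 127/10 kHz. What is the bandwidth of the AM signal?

In AM (double-sideband), the bandwidth is twice the message frequency.
BW = 2 * f_m = 2 * 127/10 kHz = 127/5 kHz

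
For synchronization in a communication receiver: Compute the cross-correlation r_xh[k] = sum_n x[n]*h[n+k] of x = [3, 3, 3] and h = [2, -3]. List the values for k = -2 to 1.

Both sequences indexed from 0 and zero outside their support.
Lags with overlap: k = -2 to 1.
  r_xh[-2] = x[2]*h[0] = 6
  r_xh[-1] = x[1]*h[0] + x[2]*h[1] = -3
  r_xh[0] = x[0]*h[0] + x[1]*h[1] = -3
  r_xh[1] = x[0]*h[1] = -9
r_xh = [6, -3, -3, -9] (for k = -2, ..., 1)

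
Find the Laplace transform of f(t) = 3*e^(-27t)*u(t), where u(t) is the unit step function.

Standard Laplace transform pair:
e^(-at)*u(t) <-> 1/(s+a)
With a = 27: L{3*e^(-27t)*u(t)} = 3/(s+27), ROC: Re(s) > -27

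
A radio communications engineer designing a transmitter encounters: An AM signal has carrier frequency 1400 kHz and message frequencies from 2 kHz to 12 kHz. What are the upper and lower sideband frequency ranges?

Upper sideband (USB) = fc + [fm_low, fm_high] = 1400 + [2, 12] = [1402, 1412] kHz
Lower sideband (LSB) = fc - [fm_high, fm_low] = 1400 - [12, 2] = [1388, 1398] kHz
Total occupied spectrum: 1388 kHz to 1412 kHz (plus carrier at 1400 kHz)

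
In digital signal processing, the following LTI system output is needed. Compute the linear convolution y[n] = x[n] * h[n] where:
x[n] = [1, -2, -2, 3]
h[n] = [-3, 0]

y[n] = sum_k x[k]*h[n-k]. Output length = len(x) + len(h) - 1 = 4 + 2 - 1 = 5.
y[0] = 1*-3 = -3
y[1] = -2*-3 + 1*0 = 6
y[2] = -2*-3 + -2*0 = 6
y[3] = 3*-3 + -2*0 = -9
y[4] = 3*0 = 0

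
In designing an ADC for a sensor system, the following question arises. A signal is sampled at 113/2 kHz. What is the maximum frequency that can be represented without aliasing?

The maximum frequency that can be represented without aliasing
is the Nyquist frequency: f_max = f_s / 2 = 113/2 kHz / 2 = 113/4 kHz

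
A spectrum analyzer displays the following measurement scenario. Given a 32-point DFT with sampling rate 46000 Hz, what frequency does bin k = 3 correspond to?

The frequency of DFT bin k is: f_k = k * f_s / N
f_3 = 3 * 46000 / 32 = 8625/2 Hz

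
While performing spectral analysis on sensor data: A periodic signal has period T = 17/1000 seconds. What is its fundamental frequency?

The fundamental frequency is the reciprocal of the period.
f = 1/T = 1/(17/1000) = 1000/17 Hz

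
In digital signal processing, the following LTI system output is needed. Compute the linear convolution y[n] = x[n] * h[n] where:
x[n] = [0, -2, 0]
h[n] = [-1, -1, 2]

y[n] = sum_k x[k]*h[n-k]. Output length = len(x) + len(h) - 1 = 3 + 3 - 1 = 5.
y[0] = 0*-1 = 0
y[1] = -2*-1 + 0*-1 = 2
y[2] = 0*-1 + -2*-1 + 0*2 = 2
y[3] = 0*-1 + -2*2 = -4
y[4] = 0*2 = 0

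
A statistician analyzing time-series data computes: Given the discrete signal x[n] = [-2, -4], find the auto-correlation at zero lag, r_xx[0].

The auto-correlation at zero lag r_xx[0] equals the signal energy.
r_xx[0] = sum of x[n]^2 = (-2)^2 + (-4)^2
= 4 + 16 = 20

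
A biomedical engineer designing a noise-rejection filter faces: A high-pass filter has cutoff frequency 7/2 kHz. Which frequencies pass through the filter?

A high-pass filter passes all frequencies above the cutoff frequency 7/2 kHz and attenuates lower frequencies.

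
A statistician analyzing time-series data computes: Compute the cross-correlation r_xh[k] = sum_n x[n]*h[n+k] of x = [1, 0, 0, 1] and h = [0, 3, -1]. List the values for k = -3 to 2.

Both sequences indexed from 0 and zero outside their support.
Lags with overlap: k = -3 to 2.
  r_xh[-3] = x[3]*h[0] = 0
  r_xh[-2] = x[2]*h[0] + x[3]*h[1] = 3
  r_xh[-1] = x[1]*h[0] + x[2]*h[1] + x[3]*h[2] = -1
  r_xh[0] = x[0]*h[0] + x[1]*h[1] + x[2]*h[2] = 0
  r_xh[1] = x[0]*h[1] + x[1]*h[2] = 3
  r_xh[2] = x[0]*h[2] = -1
r_xh = [0, 3, -1, 0, 3, -1] (for k = -3, ..., 2)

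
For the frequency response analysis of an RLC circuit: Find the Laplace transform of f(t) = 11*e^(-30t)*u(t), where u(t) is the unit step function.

Standard Laplace transform pair:
e^(-at)*u(t) <-> 1/(s+a)
With a = 30: L{11*e^(-30t)*u(t)} = 11/(s+30), ROC: Re(s) > -30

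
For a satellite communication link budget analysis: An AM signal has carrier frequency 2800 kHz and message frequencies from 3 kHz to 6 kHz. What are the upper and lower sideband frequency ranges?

Upper sideband (USB) = fc + [fm_low, fm_high] = 2800 + [3, 6] = [2803, 2806] kHz
Lower sideband (LSB) = fc - [fm_high, fm_low] = 2800 - [6, 3] = [2794, 2797] kHz
Total occupied spectrum: 2794 kHz to 2806 kHz (plus carrier at 2800 kHz)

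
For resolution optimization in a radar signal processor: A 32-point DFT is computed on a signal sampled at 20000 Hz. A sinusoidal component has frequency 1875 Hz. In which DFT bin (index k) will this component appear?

DFT frequency resolution = f_s/N = 20000/32 = 625 Hz
Bin index k = f_signal / resolution = 1875 / 625 = 3
The signal frequency 1875 Hz falls in DFT bin k = 3.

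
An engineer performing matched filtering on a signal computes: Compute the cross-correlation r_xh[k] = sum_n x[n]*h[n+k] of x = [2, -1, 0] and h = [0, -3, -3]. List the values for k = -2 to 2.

Both sequences indexed from 0 and zero outside their support.
Lags with overlap: k = -2 to 2.
  r_xh[-2] = x[2]*h[0] = 0
  r_xh[-1] = x[1]*h[0] + x[2]*h[1] = 0
  r_xh[0] = x[0]*h[0] + x[1]*h[1] + x[2]*h[2] = 3
  r_xh[1] = x[0]*h[1] + x[1]*h[2] = -3
  r_xh[2] = x[0]*h[2] = -6
r_xh = [0, 0, 3, -3, -6] (for k = -2, ..., 2)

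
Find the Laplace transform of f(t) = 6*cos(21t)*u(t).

Standard pair: cos(wt)*u(t) <-> s/(s^2+w^2)
With w = 21: L{6*cos(21t)*u(t)} = 6s/(s^2+441)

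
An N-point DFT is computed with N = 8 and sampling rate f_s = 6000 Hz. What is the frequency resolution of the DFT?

DFT frequency resolution = f_s / N
= 6000 / 8 = 750 Hz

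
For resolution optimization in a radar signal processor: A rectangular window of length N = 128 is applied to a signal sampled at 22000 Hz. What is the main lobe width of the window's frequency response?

For a rectangular window of length N,
the main lobe width in frequency is 2*f_s/N.
= 2*22000/128 = 1375/4 Hz
This determines the minimum frequency separation for resolving two sinusoids.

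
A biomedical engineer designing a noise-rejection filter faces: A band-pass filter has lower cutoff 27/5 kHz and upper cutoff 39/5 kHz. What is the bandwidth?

Bandwidth = f_high - f_low
= 39/5 kHz - 27/5 kHz = 12/5 kHz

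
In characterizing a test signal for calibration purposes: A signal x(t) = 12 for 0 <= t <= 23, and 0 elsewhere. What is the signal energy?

Energy = integral of |x(t)|^2 dt over the signal duration
= 12^2 * 23 = 144 * 23 = 3312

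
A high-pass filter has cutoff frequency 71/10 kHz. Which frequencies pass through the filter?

A high-pass filter passes all frequencies above the cutoff frequency 71/10 kHz and attenuates lower frequencies.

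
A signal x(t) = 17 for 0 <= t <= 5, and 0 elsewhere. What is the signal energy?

Energy = integral of |x(t)|^2 dt over the signal duration
= 17^2 * 5 = 289 * 5 = 1445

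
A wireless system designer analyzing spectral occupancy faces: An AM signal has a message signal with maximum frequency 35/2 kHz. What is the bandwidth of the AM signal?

In AM (double-sideband), the bandwidth is twice the message frequency.
BW = 2 * f_m = 2 * 35/2 kHz = 35 kHz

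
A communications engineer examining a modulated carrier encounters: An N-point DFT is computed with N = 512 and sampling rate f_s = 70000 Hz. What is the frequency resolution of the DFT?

DFT frequency resolution = f_s / N
= 70000 / 512 = 4375/32 Hz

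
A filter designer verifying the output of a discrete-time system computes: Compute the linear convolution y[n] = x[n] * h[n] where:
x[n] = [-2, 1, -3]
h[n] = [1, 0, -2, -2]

y[n] = sum_k x[k]*h[n-k]. Output length = len(x) + len(h) - 1 = 3 + 4 - 1 = 6.
y[0] = -2*1 = -2
y[1] = 1*1 + -2*0 = 1
y[2] = -3*1 + 1*0 + -2*-2 = 1
y[3] = -3*0 + 1*-2 + -2*-2 = 2
y[4] = -3*-2 + 1*-2 = 4
y[5] = -3*-2 = 6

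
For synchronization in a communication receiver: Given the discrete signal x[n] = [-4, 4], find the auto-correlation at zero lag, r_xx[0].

The auto-correlation at zero lag r_xx[0] equals the signal energy.
r_xx[0] = sum of x[n]^2 = (-4)^2 + 4^2
= 16 + 16 = 32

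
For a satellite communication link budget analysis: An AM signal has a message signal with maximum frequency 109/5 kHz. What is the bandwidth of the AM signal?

In AM (double-sideband), the bandwidth is twice the message frequency.
BW = 2 * f_m = 2 * 109/5 kHz = 218/5 kHz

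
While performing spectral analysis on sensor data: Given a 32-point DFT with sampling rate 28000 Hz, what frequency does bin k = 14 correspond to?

The frequency of DFT bin k is: f_k = k * f_s / N
f_14 = 14 * 28000 / 32 = 12250 Hz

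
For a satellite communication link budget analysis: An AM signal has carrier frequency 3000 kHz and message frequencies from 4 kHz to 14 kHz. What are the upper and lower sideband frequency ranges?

Upper sideband (USB) = fc + [fm_low, fm_high] = 3000 + [4, 14] = [3004, 3014] kHz
Lower sideband (LSB) = fc - [fm_high, fm_low] = 3000 - [14, 4] = [2986, 2996] kHz
Total occupied spectrum: 2986 kHz to 3014 kHz (plus carrier at 3000 kHz)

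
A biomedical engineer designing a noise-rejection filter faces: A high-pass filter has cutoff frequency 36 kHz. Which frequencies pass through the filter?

A high-pass filter passes all frequencies above the cutoff frequency 36 kHz and attenuates lower frequencies.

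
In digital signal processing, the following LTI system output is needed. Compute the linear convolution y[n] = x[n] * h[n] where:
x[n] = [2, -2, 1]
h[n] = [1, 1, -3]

y[n] = sum_k x[k]*h[n-k]. Output length = len(x) + len(h) - 1 = 3 + 3 - 1 = 5.
y[0] = 2*1 = 2
y[1] = -2*1 + 2*1 = 0
y[2] = 1*1 + -2*1 + 2*-3 = -7
y[3] = 1*1 + -2*-3 = 7
y[4] = 1*-3 = -3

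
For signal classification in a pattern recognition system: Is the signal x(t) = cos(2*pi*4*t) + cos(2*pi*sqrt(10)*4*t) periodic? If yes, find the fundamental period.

f1 = 4 Hz, f2 = 4*sqrt(10) Hz
Ratio f2/f1 = sqrt(10), which is irrational.
Since the frequency ratio is irrational, no common period exists.
The signal is not periodic.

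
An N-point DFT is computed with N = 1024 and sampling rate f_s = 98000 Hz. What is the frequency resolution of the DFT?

DFT frequency resolution = f_s / N
= 98000 / 1024 = 6125/64 Hz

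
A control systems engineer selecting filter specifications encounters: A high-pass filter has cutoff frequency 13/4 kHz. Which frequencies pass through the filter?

A high-pass filter passes all frequencies above the cutoff frequency 13/4 kHz and attenuates lower frequencies.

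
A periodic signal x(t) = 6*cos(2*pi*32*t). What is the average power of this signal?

Average power of A*cos(wt) is A^2/2.
P = 6^2 / 2 = 36/2 = 18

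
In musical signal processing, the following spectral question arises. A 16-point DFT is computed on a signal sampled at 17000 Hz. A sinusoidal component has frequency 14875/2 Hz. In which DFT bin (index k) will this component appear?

DFT frequency resolution = f_s/N = 17000/16 = 2125/2 Hz
Bin index k = f_signal / resolution = 14875/2 / 2125/2 = 7
The signal frequency 14875/2 Hz falls in DFT bin k = 7.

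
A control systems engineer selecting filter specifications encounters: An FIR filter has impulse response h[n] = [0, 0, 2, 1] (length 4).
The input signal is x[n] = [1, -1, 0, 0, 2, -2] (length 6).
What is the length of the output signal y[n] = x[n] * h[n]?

For linear convolution, the output length is:
len(y) = len(x) + len(h) - 1 = 6 + 4 - 1 = 9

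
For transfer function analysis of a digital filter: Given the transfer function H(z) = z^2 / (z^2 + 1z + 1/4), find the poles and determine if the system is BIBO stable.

Poles are roots of the denominator: z^2 + 1z + 1/4 = 0.
Quadratic formula: z = [-(1) +/- sqrt((1)^2 - 4*(1/4))] / 2
Discriminant = 1 - 1 = 0; sqrt = 0.
z = (-1 +/- 0) / 2 = -1/2 (repeated root).
|p1| = 1/2, |p2| = 1/2.
For BIBO stability, all poles must lie inside the unit circle (|p| < 1).
System is STABLE since both |p| < 1.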